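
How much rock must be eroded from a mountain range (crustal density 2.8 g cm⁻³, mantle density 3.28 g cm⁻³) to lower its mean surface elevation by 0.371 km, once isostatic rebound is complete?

Net drop Δ = e − u = e − e ρ_c/ρ_m = e (ρ_m − ρ_c)/ρ_m.
e = Δ ρ_m/(ρ_m − ρ_c) = 0.371 km × 3.28/0.48 = 2.54 km.

2.54 km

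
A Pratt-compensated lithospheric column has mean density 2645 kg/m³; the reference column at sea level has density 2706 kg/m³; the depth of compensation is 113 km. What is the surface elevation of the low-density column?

2.61 km

ρ_ref D = ρ (D + h) → h = D (ρ_ref − ρ)/ρ.
h = 113 km × (2706 − 2645)/2645 = 2.61 km.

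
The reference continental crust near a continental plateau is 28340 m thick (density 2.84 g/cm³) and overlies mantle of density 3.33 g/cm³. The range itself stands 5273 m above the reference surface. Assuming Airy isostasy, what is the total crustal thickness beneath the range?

64200 m

Root depth r = h ρ_c / (ρ_m − ρ_c) = 5273 m × 2.84 / 0.49 = 30560 m.
Total thickness = T + h + r = 28340 m + 5273 m + 30560 m = 64200 m.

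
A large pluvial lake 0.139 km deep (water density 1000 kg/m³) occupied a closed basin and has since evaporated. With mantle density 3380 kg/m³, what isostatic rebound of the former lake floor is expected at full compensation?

0.0411 km

u = d ρ_w/ρ_m = 0.139 km × 1000/3380 = 0.0411 km.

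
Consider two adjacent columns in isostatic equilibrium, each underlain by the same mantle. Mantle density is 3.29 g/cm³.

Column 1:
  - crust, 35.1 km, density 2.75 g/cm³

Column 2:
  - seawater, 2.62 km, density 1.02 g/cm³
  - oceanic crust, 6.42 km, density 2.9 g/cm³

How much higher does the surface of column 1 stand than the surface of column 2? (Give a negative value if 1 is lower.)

3.19 km

For any compensation level in the mantle, the mantle terms cancel and isostasy reduces to e = (Σt_1 − Σt_2) − (Σ(ρt)_1 − Σ(ρt)_2) / ρ_m.
Σt_1 = 35.1 km; Σt_2 = 9.04 km; Σ(ρt)_1 = 96.525; Σ(ρt)_2 = 21.2904 (in km·g/cm³).
e = (35.1 − 9.04) − (96.525 − 21.2904) / 3.29 = 3.19 km.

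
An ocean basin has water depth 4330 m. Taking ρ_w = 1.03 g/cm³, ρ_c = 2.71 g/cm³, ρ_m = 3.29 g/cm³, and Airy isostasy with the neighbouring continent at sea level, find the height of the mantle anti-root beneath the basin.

12500 m

In Airy isostatic equilibrium: replacing crust with seawater at the top is compensated by replacing crust with mantle at the base: d (ρ_c − ρ_w) = a (ρ_m − ρ_c).
a = d (ρ_c − ρ_w)/(ρ_m − ρ_c) = 4330 m × 1.68/0.58 = 12500 m.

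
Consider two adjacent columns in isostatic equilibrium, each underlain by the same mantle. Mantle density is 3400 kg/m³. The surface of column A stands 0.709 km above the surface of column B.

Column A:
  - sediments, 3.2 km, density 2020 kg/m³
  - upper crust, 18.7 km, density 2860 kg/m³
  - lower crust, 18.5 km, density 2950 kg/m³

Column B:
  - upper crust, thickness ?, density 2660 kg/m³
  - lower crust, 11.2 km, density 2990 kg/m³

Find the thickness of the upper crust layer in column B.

Take the compensation level at the base of the deeper column (depth z_c below the surface of column A) and equate Σ ρ_i t_i down to z_c; mantle fills any gap and the z_c terms cancel.
Column A: 3.2×2020 + 18.7×2860 + 18.5×2950 + (z_c − 40.4)×3400
Column B: 0.709×0 + x×2660 + 11.2×2990 + (z_c − 0.709 − 11.2 − x)×3400
The z_c×3400 term appears on both sides and cancels. Collect the known terms of each column as K = Σ(ρt)_known − 3400 × (depth of known layers): K_A = 114521 − 3400×40.4 = −22839; K_B = 33488 − 3400×(0.709 + 11.2) = −7002.6.
Balance: K_A = K_B − x×(3400 − 2660), so x = (K_B − K_A)/(3400 − 2660) = 15836.4/740 = 21.4 km.

21.4 km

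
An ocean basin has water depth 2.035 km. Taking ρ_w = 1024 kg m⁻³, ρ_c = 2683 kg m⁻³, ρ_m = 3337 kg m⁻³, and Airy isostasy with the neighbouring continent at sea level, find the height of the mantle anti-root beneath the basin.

5.16 km

Isostatic balance requires: replacing crust with seawater at the top is compensated by replacing crust with mantle at the base: d (ρ_c − ρ_w) = a (ρ_m − ρ_c).
a = d (ρ_c − ρ_w)/(ρ_m − ρ_c) = 2.035 km × 1659/654 = 5.16 km.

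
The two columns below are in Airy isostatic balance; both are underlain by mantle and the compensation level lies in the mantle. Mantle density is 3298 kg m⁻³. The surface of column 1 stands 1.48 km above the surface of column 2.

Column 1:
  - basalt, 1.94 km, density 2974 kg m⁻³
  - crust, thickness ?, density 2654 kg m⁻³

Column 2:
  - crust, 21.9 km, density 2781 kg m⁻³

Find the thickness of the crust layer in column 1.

24.2 km

Take the compensation level at the base of the deeper column (depth z_c below the surface of column 1) and equate Σ ρ_i t_i down to z_c; mantle fills any gap and the z_c terms cancel.
Column 1: 1.94×2974 + x×2654 + (z_c − 1.94 − x)×3298
Column 2: 1.48×0 + 21.9×2781 + (z_c − 1.48 − 21.9)×3298
The z_c×3298 term appears on both sides and cancels. Collect the known terms of each column as K = Σ(ρt)_known − 3298 × (depth of known layers): K_1 = 5769.56 − 3298×1.94 = −628.56; K_2 = 60903.9 − 3298×(1.48 + 21.9) = −16203.34.
Balance: K_1 − x×(3298 − 2654) = K_2, so x = (K_1 − K_2)/(3298 − 2654) = 15574.8/644 = 24.2 km.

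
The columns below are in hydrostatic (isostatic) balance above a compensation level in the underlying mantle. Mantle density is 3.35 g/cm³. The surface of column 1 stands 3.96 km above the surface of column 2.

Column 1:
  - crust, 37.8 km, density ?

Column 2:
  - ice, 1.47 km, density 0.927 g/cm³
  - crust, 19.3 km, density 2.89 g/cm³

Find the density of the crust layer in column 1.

2.67 g/cm³

Take the compensation level at the base of the deeper column (depth z_c below the surface of column 1) and equate Σ ρ_i t_i down to z_c; mantle fills any gap and the z_c terms cancel.
Column 1: 37.8×ρ + (z_c − 37.8)×3.35
Column 2: 3.96×0 + 1.47×0.927 + 19.3×2.89 + (z_c − 3.96 − 20.77)×3.35
The z_c×3.35 term appears on both sides and cancels. Collect the known terms of each column as K = Σ(ρt)_known − 3.35 × (depth of known layers): K_1 = 0 − 3.35×37.8 = −126.63; K_2 = 57.13969 − 3.35×(3.96 + 20.77) = −25.70581.
Balance: K_1 + 37.8×ρ = K_2, so ρ = (K_2 − K_1)/37.8 = 100.924/37.8 = 2.67 g/cm³.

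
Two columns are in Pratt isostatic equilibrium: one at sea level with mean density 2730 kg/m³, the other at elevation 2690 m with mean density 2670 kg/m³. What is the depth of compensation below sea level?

ρ_ref D = ρ (D + h) → D (ρ_ref − ρ) = ρ h.
D = ρ h/(ρ_ref − ρ) = 2670 × 2690 m/(2730 − 2670) = 120000 m.

120000 m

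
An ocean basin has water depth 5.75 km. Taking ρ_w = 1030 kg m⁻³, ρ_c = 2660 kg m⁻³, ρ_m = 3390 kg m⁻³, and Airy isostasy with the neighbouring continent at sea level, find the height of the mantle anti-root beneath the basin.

Equating mass per unit area of the two columns: replacing crust with seawater at the top is compensated by replacing crust with mantle at the base: d (ρ_c − ρ_w) = a (ρ_m − ρ_c).
a = d (ρ_c − ρ_w)/(ρ_m − ρ_c) = 5.75 km × 1630/730 = 12.8 km.

12.8 km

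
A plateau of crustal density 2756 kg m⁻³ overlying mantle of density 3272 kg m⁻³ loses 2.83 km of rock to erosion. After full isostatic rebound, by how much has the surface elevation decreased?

0.446 km

Rebound u = e ρ_c/ρ_m = 2.83 km × 2756/3272 = 2.384 km.
Net surface drop = e − u = 2.83 km − 2.384 km = e (ρ_m − ρ_c)/ρ_m = 0.446 km.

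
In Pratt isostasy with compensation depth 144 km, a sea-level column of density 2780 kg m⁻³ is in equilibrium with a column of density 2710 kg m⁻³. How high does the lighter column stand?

3.72 km

ρ_ref D = ρ (D + h) → h = D (ρ_ref − ρ)/ρ.
h = 144 km × (2780 − 2710)/2710 = 3.72 km.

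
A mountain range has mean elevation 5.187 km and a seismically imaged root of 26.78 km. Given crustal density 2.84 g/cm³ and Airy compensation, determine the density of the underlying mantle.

3.39 g/cm³

Airy balance: ρ_c h = (ρ_m − ρ_c) r → ρ_m = ρ_c (1 + h/r).
ρ_m = 2.84 × (1 + 5.187 km/26.78 km) = 3.39 g/cm³.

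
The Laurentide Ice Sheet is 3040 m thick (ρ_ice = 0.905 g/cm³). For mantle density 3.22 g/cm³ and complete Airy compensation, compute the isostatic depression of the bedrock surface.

854 m

By Archimedes' principle applied to the lithosphere: the ice load ρ_ice t is balanced by mantle displaced below, ρ_m s.
s = t ρ_ice / ρ_m = 3040 m × 0.905/3.22 = 854 m.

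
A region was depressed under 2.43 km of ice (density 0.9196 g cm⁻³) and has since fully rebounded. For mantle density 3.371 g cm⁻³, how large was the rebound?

Removing the load lets mantle flow back in; uplift u satisfies ρ_ice t = ρ_m u.
u = t ρ_ice/ρ_m = 2.43 km × 0.9196/3.371 = 0.663 km.

0.663 km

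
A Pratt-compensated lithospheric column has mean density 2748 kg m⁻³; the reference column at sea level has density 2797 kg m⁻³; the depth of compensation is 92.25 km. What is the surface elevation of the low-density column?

1.64 km

ρ_ref D = ρ (D + h) → h = D (ρ_ref − ρ)/ρ.
h = 92.25 km × (2797 − 2748)/2748 = 1.64 km.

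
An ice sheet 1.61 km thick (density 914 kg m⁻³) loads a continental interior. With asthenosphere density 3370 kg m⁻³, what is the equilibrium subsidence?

Isostatic balance requires: the ice load ρ_ice t is balanced by mantle displaced below, ρ_m s.
s = t ρ_ice / ρ_m = 1.61 km × 914/3370 = 0.437 km.

0.437 km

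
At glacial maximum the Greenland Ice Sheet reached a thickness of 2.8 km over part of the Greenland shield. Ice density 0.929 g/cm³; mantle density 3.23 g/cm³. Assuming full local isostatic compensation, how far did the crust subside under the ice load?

0.805 km

Isostatic balance requires: the ice load ρ_ice t is balanced by mantle displaced below, ρ_m s.
s = t ρ_ice / ρ_m = 2.8 km × 0.929/3.23 = 0.805 km.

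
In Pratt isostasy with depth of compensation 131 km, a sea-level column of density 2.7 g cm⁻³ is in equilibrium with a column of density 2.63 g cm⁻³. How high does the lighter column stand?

3.49 km

ρ_ref D = ρ (D + h) → h = D (ρ_ref − ρ)/ρ.
h = 131 km × (2.7 − 2.63)/2.63 = 3.49 km.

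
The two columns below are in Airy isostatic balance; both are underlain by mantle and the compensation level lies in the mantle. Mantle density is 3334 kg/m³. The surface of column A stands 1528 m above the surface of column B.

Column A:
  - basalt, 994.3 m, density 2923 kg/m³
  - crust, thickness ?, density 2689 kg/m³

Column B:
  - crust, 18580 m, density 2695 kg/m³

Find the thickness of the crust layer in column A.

Take the compensation level at the base of the deeper column (depth z_c below the surface of column A) and equate Σ ρ_i t_i down to z_c; mantle fills any gap and the z_c terms cancel.
Column A: 994.3×2923 + x×2689 + (z_c − 994.3 − x)×3334
Column B: 1528×0 + 18580×2695 + (z_c − 1528 − 18580)×3334
The z_c×3334 term appears on both sides and cancels. Collect the known terms of each column as K = Σ(ρt)_known − 3334 × (depth of known layers): K_A = 2906338.9 − 3334×994.3 = −408657.3; K_B = 50073100 − 3334×(1528 + 18580) = −16966972.
Balance: K_A − x×(3334 − 2689) = K_B, so x = (K_A − K_B)/(3334 − 2689) = 16558300/645 = 25700 m.

25700 m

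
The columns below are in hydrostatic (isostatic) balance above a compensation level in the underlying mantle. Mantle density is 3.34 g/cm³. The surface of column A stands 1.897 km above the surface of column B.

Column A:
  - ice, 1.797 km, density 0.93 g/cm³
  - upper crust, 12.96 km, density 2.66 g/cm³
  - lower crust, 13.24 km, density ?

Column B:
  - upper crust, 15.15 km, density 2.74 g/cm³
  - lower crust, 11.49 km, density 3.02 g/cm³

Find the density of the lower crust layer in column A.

2.89 g/cm³

Take the compensation level at the base of the deeper column (depth z_c below the surface of column A) and equate Σ ρ_i t_i down to z_c; mantle fills any gap and the z_c terms cancel.
Column A: 1.797×0.93 + 12.96×2.66 + 13.24×ρ + (z_c − 27.997)×3.34
Column B: 1.897×0 + 15.15×2.74 + 11.49×3.02 + (z_c − 1.897 − 26.64)×3.34
The z_c×3.34 term appears on both sides and cancels. Collect the known terms of each column as K = Σ(ρt)_known − 3.34 × (depth of known layers): K_A = 36.14481 − 3.34×27.997 = −57.36517; K_B = 76.2108 − 3.34×(1.897 + 26.64) = −19.10278.
Balance: K_A + 13.24×ρ = K_B, so ρ = (K_B − K_A)/13.24 = 38.2624/13.24 = 2.89 g/cm³.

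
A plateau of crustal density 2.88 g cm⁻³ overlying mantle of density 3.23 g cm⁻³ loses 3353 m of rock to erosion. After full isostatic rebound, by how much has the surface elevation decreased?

Rebound u = e ρ_c/ρ_m = 3353 m × 2.88/3.23 = 2990 m.
Net surface drop = e − u = 3353 m − 2990 m = e (ρ_m − ρ_c)/ρ_m = 363 m.

363 m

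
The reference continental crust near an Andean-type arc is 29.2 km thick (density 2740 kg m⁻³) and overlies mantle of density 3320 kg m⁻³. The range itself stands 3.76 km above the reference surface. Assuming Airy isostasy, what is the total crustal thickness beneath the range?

50.7 km

Root depth r = h ρ_c / (ρ_m − ρ_c) = 3.76 km × 2740 / 580 = 17.76 km.
Total thickness = T + h + r = 29.2 km + 3.76 km + 17.76 km = 50.7 km.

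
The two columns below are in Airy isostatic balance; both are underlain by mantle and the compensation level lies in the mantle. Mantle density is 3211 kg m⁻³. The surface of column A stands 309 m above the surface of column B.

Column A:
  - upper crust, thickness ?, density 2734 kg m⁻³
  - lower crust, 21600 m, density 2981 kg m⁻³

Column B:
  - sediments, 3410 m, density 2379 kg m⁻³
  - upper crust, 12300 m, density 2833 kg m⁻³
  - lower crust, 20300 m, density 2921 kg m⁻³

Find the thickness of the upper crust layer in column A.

Take the compensation level at the base of the deeper column (depth z_c below the surface of column A) and equate Σ ρ_i t_i down to z_c; mantle fills any gap and the z_c terms cancel.
Column A: x×2734 + 21600×2981 + (z_c − 21600 − x)×3211
Column B: 309×0 + 3410×2379 + 12300×2833 + 20300×2921 + (z_c − 309 − 36010)×3211
The z_c×3211 term appears on both sides and cancels. Collect the known terms of each column as K = Σ(ρt)_known − 3211 × (depth of known layers): K_A = 64389600 − 3211×21600 = −4968000; K_B = 102254590 − 3211×(309 + 36010) = −14365719.
Balance: K_A − x×(3211 − 2734) = K_B, so x = (K_A − K_B)/(3211 − 2734) = 9397720/477 = 19700 m.

19700 m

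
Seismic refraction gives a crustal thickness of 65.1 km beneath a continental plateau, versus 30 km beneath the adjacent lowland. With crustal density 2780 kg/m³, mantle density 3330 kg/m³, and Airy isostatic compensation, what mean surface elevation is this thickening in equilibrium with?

Excess crust Δ = 65.1 km − 30 km = 35.1 km, split between elevation h and root r with h + r = Δ.
Airy balance ρ_c h = (ρ_m − ρ_c) r gives r = h ρ_c/(ρ_m − ρ_c), so h (1 + ρ_c/(ρ_m − ρ_c)) = Δ, i.e. h = Δ (ρ_m − ρ_c)/ρ_m.
h = 35.1 km × 550/3330 = 5.8 km.

5.8 km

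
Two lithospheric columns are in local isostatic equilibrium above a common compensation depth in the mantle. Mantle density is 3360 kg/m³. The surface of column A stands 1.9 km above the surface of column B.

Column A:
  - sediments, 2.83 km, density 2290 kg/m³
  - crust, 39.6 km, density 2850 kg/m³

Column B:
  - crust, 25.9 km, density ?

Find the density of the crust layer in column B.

Take the compensation level at the base of the deeper column (depth z_c below the surface of column A) and equate Σ ρ_i t_i down to z_c; mantle fills any gap and the z_c terms cancel.
Column A: 2.83×2290 + 39.6×2850 + (z_c − 42.43)×3360
Column B: 1.9×0 + 25.9×ρ + (z_c − 1.9 − 25.9)×3360
The z_c×3360 term appears on both sides and cancels. Collect the known terms of each column as K = Σ(ρt)_known − 3360 × (depth of known layers): K_A = 119340.7 − 3360×42.43 = −23224.1; K_B = 0 − 3360×(1.9 + 25.9) = −93408.
Balance: K_A = K_B + 25.9×ρ, so ρ = (K_A − K_B)/25.9 = 70183.9/25.9 = 2710 kg/m³.

2710 kg/m³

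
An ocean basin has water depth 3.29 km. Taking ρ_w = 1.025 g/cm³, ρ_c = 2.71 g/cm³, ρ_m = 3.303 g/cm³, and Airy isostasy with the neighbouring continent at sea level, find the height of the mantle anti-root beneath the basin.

In Airy isostatic equilibrium: replacing crust with seawater at the top is compensated by replacing crust with mantle at the base: d (ρ_c − ρ_w) = a (ρ_m − ρ_c).
a = d (ρ_c − ρ_w)/(ρ_m − ρ_c) = 3.29 km × 1.685/0.593 = 9.35 km.

9.35 km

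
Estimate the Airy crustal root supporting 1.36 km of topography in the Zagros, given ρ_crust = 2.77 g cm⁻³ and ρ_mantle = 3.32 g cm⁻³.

In Airy isostatic equilibrium: the weight of the topography is balanced by the buoyancy of the root, ρ_c h = (ρ_m − ρ_c) r.
r = h · ρ_c / (ρ_m − ρ_c) = 1.36 km × 2.77 / (3.32 − 2.77) = 6.85 km.

6.85 km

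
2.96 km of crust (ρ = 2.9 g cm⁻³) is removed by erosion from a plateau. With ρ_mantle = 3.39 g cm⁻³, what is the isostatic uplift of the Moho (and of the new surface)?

2.53 km

Unloading: uplift u = e ρ_c/ρ_m = 2.96 km × 2.9/3.39 = 2.53 km.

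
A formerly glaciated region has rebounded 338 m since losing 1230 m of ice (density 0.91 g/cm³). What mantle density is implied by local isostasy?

3.31 g/cm³

ρ_m = ρ_ice t / u = 0.91 × 1230 m/338 m = 3.31 g/cm³.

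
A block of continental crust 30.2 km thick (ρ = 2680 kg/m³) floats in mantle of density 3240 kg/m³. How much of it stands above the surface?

5.22 km

Floating equilibrium: submerged depth d = t ρ_obj/ρ_fluid = 30.2 km × 2680/3240 = 24.98 km.
Freeboard = t − d = 30.2 km − 24.98 km = 5.22 km.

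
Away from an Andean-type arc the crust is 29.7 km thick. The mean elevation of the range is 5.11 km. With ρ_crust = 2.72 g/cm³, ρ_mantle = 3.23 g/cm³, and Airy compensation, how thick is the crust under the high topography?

62.1 km

Root depth r = h ρ_c / (ρ_m − ρ_c) = 5.11 km × 2.72 / 0.51 = 27.25 km.
Total thickness = T + h + r = 29.7 km + 5.11 km + 27.25 km = 62.1 km.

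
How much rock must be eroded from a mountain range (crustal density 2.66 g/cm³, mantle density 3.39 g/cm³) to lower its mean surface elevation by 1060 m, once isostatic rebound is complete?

Net drop Δ = e − u = e − e ρ_c/ρ_m = e (ρ_m − ρ_c)/ρ_m.
e = Δ ρ_m/(ρ_m − ρ_c) = 1060 m × 3.39/0.73 = 4920 m.

4920 m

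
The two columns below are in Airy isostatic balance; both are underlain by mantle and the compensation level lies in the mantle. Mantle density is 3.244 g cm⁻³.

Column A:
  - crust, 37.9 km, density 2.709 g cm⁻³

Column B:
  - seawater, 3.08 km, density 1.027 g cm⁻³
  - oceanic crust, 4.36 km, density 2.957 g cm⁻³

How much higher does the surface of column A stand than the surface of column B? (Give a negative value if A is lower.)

For any compensation level in the mantle, the mantle terms cancel and isostasy reduces to e = (Σt_A − Σt_B) − (Σ(ρt)_A − Σ(ρt)_B) / ρ_m.
Σt_A = 37.9 km; Σt_B = 7.44 km; Σ(ρt)_A = 102.6711; Σ(ρt)_B = 16.05568 (in km·g cm⁻³).
e = (37.9 − 7.44) − (102.6711 − 16.05568) / 3.244 = 3.76 km.

3.76 km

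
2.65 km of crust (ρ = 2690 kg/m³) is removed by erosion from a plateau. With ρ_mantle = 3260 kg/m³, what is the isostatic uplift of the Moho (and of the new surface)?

Unloading: uplift u = e ρ_c/ρ_m = 2.65 km × 2690/3260 = 2.19 km.

2.19 km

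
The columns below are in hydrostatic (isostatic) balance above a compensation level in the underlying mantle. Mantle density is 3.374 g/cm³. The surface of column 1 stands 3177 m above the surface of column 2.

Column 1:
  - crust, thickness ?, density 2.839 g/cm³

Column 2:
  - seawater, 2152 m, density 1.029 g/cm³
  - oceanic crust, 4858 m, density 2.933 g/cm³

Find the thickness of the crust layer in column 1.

33500 m

Take the compensation level at the base of the deeper column (depth z_c below the surface of column 1) and equate Σ ρ_i t_i down to z_c; mantle fills any gap and the z_c terms cancel.
Column 1: x×2.839 + (z_c − 0 − x)×3.374
Column 2: 3177×0 + 2152×1.029 + 4858×2.933 + (z_c − 3177 − 7010)×3.374
The z_c×3.374 term appears on both sides and cancels. Collect the known terms of each column as K = Σ(ρt)_known − 3.374 × (depth of known layers): K_1 = 0 − 3.374×0 = 0; K_2 = 16462.922 − 3.374×(3177 + 7010) = −17908.016.
Balance: K_1 − x×(3.374 − 2.839) = K_2, so x = (K_1 − K_2)/(3.374 − 2.839) = 17908/0.535 = 33500 m.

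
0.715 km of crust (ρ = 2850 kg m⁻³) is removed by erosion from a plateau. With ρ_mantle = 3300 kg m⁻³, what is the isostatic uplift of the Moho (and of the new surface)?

Unloading: uplift u = e ρ_c/ρ_m = 0.715 km × 2850/3300 = 0.618 km.

0.618 km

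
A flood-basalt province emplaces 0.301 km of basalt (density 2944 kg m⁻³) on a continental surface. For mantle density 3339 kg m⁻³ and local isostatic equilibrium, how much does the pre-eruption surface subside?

Subaerial loading: s = t ρ_load / ρ_m.
s = 0.301 km × 2944/3339 = 0.265 km.

0.265 km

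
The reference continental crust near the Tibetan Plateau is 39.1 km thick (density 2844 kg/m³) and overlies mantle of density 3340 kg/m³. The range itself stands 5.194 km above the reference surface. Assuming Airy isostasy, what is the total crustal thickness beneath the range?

74.1 km

Root depth r = h ρ_c / (ρ_m − ρ_c) = 5.194 km × 2844 / 496 = 29.78 km.
Total thickness = T + h + r = 39.1 km + 5.194 km + 29.78 km = 74.1 km.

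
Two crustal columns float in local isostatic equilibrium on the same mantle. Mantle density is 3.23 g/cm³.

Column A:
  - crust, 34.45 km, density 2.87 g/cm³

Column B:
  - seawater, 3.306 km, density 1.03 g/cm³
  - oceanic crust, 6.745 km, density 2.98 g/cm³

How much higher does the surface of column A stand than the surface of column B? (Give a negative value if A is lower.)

For any compensation level in the mantle, the mantle terms cancel and isostasy reduces to e = (Σt_A − Σt_B) − (Σ(ρt)_A − Σ(ρt)_B) / ρ_m.
Σt_A = 34.45 km; Σt_B = 10.051 km; Σ(ρt)_A = 98.8715; Σ(ρt)_B = 23.50528 (in km·g/cm³).
e = (34.45 − 10.051) − (98.8715 − 23.50528) / 3.23 = 1.07 km.

1.07 km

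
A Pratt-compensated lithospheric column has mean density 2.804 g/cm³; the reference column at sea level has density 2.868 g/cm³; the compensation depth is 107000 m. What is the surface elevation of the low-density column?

2440 m

ρ_ref D = ρ (D + h) → h = D (ρ_ref − ρ)/ρ.
h = 107000 m × (2.868 − 2.804)/2.804 = 2440 m.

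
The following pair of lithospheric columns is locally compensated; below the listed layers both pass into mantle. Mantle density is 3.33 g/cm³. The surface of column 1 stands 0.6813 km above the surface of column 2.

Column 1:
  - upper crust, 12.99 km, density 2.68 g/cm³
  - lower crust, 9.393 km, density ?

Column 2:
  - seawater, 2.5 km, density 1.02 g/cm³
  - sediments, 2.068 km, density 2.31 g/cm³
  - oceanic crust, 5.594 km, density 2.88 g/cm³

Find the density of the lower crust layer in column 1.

2.88 g/cm³

Take the compensation level at the base of the deeper column (depth z_c below the surface of column 1) and equate Σ ρ_i t_i down to z_c; mantle fills any gap and the z_c terms cancel.
Column 1: 12.99×2.68 + 9.393×ρ + (z_c − 22.383)×3.33
Column 2: 0.6813×0 + 2.5×1.02 + 2.068×2.31 + 5.594×2.88 + (z_c − 0.6813 − 10.162)×3.33
The z_c×3.33 term appears on both sides and cancels. Collect the known terms of each column as K = Σ(ρt)_known − 3.33 × (depth of known layers): K_1 = 34.8132 − 3.33×22.383 = −39.72219; K_2 = 23.4378 − 3.33×(0.6813 + 10.162) = −12.670389.
Balance: K_1 + 9.393×ρ = K_2, so ρ = (K_2 − K_1)/9.393 = 27.0518/9.393 = 2.88 g/cm³.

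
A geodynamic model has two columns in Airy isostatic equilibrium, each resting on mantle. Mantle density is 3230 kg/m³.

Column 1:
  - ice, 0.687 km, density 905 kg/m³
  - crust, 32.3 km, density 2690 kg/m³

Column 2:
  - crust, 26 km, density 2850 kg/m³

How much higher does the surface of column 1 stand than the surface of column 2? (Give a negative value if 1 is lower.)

2.84 km

For any compensation level in the mantle, the mantle terms cancel and isostasy reduces to e = (Σt_1 − Σt_2) − (Σ(ρt)_1 − Σ(ρt)_2) / ρ_m.
Σt_1 = 32.987 km; Σt_2 = 26 km; Σ(ρt)_1 = 87508.735; Σ(ρt)_2 = 74100 (in km·kg/m³).
e = (32.987 − 26) − (87508.735 − 74100) / 3230 = 2.84 km.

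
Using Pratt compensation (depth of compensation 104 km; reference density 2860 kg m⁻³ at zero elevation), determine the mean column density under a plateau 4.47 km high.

2740 kg m⁻³

Pratt balance: ρ_ref D = ρ (D + h).
ρ = ρ_ref D/(D + h) = 2860 × 104 km/(104 km + 4.47 km) = 2740 kg m⁻³.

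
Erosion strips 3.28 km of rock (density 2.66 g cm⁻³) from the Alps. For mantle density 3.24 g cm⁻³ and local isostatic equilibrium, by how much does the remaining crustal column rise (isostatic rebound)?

2.69 km

Unloading: uplift u = e ρ_c/ρ_m = 3.28 km × 2.66/3.24 = 2.69 km.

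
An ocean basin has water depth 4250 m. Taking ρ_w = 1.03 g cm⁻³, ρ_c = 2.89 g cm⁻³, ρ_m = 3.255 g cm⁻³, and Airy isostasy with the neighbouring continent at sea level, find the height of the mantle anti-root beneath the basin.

21700 m

In Airy isostatic equilibrium: replacing crust with seawater at the top is compensated by replacing crust with mantle at the base: d (ρ_c − ρ_w) = a (ρ_m − ρ_c).
a = d (ρ_c − ρ_w)/(ρ_m − ρ_c) = 4250 m × 1.86/0.365 = 21700 m.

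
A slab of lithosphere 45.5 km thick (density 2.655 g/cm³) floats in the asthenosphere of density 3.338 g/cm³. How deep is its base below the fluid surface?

Draft d = t ρ_obj/ρ_fluid = 45.5 km × 2.655/3.338 = 36.2 km.

36.2 km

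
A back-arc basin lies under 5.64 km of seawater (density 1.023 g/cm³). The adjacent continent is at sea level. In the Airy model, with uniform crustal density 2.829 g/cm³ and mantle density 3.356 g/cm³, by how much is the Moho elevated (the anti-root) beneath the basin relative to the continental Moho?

19.3 km

Isostatic balance requires: replacing crust with seawater at the top is compensated by replacing crust with mantle at the base: d (ρ_c − ρ_w) = a (ρ_m − ρ_c).
a = d (ρ_c − ρ_w)/(ρ_m − ρ_c) = 5.64 km × 1.806/0.527 = 19.3 km.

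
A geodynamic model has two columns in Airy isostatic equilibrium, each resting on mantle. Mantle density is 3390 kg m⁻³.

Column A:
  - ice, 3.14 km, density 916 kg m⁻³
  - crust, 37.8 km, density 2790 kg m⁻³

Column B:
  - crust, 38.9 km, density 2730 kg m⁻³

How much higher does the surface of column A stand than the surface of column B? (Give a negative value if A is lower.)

For any compensation level in the mantle, the mantle terms cancel and isostasy reduces to e = (Σt_A − Σt_B) − (Σ(ρt)_A − Σ(ρt)_B) / ρ_m.
Σt_A = 40.94 km; Σt_B = 38.9 km; Σ(ρt)_A = 108338.24; Σ(ρt)_B = 106197 (in km·kg m⁻³).
e = (40.94 − 38.9) − (108338.24 − 106197) / 3390 = 1.41 km.

1.41 km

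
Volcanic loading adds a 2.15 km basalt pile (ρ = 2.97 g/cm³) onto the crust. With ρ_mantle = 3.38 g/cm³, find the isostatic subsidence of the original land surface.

Subaerial loading: s = t ρ_load / ρ_m.
s = 2.15 km × 2.97/3.38 = 1.89 km.

1.89 km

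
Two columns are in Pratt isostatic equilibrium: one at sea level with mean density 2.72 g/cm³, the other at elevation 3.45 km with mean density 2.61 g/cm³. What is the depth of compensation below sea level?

ρ_ref D = ρ (D + h) → D (ρ_ref − ρ) = ρ h.
D = ρ h/(ρ_ref − ρ) = 2.61 × 3.45 km/(2.72 − 2.61) = 81.9 km.

81.9 km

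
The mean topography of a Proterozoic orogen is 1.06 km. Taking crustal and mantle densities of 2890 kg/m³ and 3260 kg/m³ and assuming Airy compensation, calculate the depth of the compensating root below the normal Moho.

Equating mass per unit area of the two columns: the weight of the topography is balanced by the buoyancy of the root, ρ_c h = (ρ_m − ρ_c) r.
r = h · ρ_c / (ρ_m − ρ_c) = 1.06 km × 2890 / (3260 − 2890) = 8.28 km.

8.28 km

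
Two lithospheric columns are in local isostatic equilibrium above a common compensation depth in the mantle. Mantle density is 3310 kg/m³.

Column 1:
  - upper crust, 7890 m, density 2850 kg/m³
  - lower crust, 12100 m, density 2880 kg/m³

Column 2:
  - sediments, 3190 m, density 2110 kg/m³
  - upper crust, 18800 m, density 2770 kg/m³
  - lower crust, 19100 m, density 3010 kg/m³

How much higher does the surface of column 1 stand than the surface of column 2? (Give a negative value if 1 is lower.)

For any compensation level in the mantle, the mantle terms cancel and isostasy reduces to e = (Σt_1 − Σt_2) − (Σ(ρt)_1 − Σ(ρt)_2) / ρ_m.
Σt_1 = 19990 m; Σt_2 = 41090 m; Σ(ρt)_1 = 57334500; Σ(ρt)_2 = 116297900 (in m·kg/m³).
e = (19990 − 41090) − (57334500 − 116297900) / 3310 = −3290 m.

−3290 m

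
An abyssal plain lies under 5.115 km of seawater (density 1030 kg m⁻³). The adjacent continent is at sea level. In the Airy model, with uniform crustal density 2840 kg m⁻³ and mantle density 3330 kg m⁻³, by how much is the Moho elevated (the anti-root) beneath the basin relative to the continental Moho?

18.9 km

By Archimedes' principle applied to the lithosphere: replacing crust with seawater at the top is compensated by replacing crust with mantle at the base: d (ρ_c − ρ_w) = a (ρ_m − ρ_c).
a = d (ρ_c − ρ_w)/(ρ_m − ρ_c) = 5.115 km × 1810/490 = 18.9 km.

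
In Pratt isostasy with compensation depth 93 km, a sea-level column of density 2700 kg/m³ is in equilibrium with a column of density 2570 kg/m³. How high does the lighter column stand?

4.7 km

ρ_ref D = ρ (D + h) → h = D (ρ_ref − ρ)/ρ.
h = 93 km × (2700 − 2570)/2570 = 4.7 km.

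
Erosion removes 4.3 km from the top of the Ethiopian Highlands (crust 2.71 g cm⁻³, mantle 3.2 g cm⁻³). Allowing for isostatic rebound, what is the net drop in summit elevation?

0.658 km

Rebound u = e ρ_c/ρ_m = 4.3 km × 2.71/3.2 = 3.642 km.
Net surface drop = e − u = 4.3 km − 3.642 km = e (ρ_m − ρ_c)/ρ_m = 0.658 km.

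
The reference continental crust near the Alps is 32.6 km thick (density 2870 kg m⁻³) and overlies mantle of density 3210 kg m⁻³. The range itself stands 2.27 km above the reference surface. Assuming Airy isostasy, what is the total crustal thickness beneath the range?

54 km

Root depth r = h ρ_c / (ρ_m − ρ_c) = 2.27 km × 2870 / 340 = 19.16 km.
Total thickness = T + h + r = 32.6 km + 2.27 km + 19.16 km = 54 km.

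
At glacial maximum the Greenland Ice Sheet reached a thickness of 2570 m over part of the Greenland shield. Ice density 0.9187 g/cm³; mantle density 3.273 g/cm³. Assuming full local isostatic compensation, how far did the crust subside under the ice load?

721 m

Equating mass per unit area of the two columns: the ice load ρ_ice t is balanced by mantle displaced below, ρ_m s.
s = t ρ_ice / ρ_m = 2570 m × 0.9187/3.273 = 721 m.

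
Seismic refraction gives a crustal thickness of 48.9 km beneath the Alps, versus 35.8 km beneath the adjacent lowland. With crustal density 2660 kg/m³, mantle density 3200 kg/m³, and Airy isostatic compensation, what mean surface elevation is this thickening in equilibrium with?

Excess crust Δ = 48.9 km − 35.8 km = 13.1 km, split between elevation h and root r with h + r = Δ.
Airy balance ρ_c h = (ρ_m − ρ_c) r gives r = h ρ_c/(ρ_m − ρ_c), so h (1 + ρ_c/(ρ_m − ρ_c)) = Δ, i.e. h = Δ (ρ_m − ρ_c)/ρ_m.
h = 13.1 km × 540/3200 = 2.21 km.

2.21 km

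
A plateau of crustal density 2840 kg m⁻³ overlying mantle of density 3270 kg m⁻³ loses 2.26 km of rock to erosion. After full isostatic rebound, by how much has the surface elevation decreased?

Rebound u = e ρ_c/ρ_m = 2.26 km × 2840/3270 = 1.963 km.
Net surface drop = e − u = 2.26 km − 1.963 km = e (ρ_m − ρ_c)/ρ_m = 0.297 km.

0.297 km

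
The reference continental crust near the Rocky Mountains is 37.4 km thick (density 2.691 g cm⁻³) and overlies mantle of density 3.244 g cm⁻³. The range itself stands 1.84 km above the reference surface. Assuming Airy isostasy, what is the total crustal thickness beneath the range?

Root depth r = h ρ_c / (ρ_m − ρ_c) = 1.84 km × 2.691 / 0.553 = 8.954 km.
Total thickness = T + h + r = 37.4 km + 1.84 km + 8.954 km = 48.2 km.

48.2 km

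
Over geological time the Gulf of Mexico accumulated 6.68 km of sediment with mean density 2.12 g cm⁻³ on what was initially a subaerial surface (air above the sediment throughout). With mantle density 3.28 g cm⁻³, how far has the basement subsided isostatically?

4.32 km

Subaerial load: s = t ρ_sed / ρ_m = 6.68 km × 2.12/3.28 = 4.32 km.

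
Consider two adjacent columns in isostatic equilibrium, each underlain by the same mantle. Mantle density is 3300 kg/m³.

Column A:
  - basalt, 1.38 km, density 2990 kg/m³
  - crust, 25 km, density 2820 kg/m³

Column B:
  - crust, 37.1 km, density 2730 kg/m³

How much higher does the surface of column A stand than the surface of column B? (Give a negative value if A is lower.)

For any compensation level in the mantle, the mantle terms cancel and isostasy reduces to e = (Σt_A − Σt_B) − (Σ(ρt)_A − Σ(ρt)_B) / ρ_m.
Σt_A = 26.38 km; Σt_B = 37.1 km; Σ(ρt)_A = 74626.2; Σ(ρt)_B = 101283 (in km·kg/m³).
e = (26.38 − 37.1) − (74626.2 − 101283) / 3300 = −2.64 km.

−2.64 km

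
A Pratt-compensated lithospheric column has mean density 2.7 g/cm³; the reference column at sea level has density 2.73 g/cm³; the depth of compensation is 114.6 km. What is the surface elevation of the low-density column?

ρ_ref D = ρ (D + h) → h = D (ρ_ref − ρ)/ρ.
h = 114.6 km × (2.73 − 2.7)/2.7 = 1.27 km.

1.27 km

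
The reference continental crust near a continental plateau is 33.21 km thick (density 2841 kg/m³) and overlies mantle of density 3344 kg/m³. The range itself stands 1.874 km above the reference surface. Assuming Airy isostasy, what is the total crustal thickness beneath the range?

45.7 km

Root depth r = h ρ_c / (ρ_m − ρ_c) = 1.874 km × 2841 / 503 = 10.58 km.
Total thickness = T + h + r = 33.21 km + 1.874 km + 10.58 km = 45.7 km.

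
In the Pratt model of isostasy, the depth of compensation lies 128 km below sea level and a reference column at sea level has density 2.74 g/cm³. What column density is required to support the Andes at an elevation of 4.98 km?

2.64 g/cm³

Pratt balance: ρ_ref D = ρ (D + h).
ρ = ρ_ref D/(D + h) = 2.74 × 128 km/(128 km + 4.98 km) = 2.64 g/cm³.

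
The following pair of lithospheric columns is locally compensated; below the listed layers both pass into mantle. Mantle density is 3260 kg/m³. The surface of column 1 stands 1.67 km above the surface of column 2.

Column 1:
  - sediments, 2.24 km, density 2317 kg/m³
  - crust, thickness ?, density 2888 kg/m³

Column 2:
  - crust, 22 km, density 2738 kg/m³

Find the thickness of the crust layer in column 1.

Take the compensation level at the base of the deeper column (depth z_c below the surface of column 1) and equate Σ ρ_i t_i down to z_c; mantle fills any gap and the z_c terms cancel.
Column 1: 2.24×2317 + x×2888 + (z_c − 2.24 − x)×3260
Column 2: 1.67×0 + 22×2738 + (z_c − 1.67 − 22)×3260
The z_c×3260 term appears on both sides and cancels. Collect the known terms of each column as K = Σ(ρt)_known − 3260 × (depth of known layers): K_1 = 5190.08 − 3260×2.24 = −2112.32; K_2 = 60236 − 3260×(1.67 + 22) = −16928.2.
Balance: K_1 − x×(3260 − 2888) = K_2, so x = (K_1 − K_2)/(3260 − 2888) = 14815.9/372 = 39.8 km.

39.8 km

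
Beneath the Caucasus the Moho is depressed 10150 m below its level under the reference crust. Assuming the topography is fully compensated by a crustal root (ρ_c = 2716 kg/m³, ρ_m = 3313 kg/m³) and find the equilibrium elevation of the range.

2230 m

In Airy isostatic equilibrium: ρ_c h = (ρ_m − ρ_c) r.
h = r (ρ_m − ρ_c) / ρ_c = 10150 m × (3313 − 2716) / 2716 = 2230 m.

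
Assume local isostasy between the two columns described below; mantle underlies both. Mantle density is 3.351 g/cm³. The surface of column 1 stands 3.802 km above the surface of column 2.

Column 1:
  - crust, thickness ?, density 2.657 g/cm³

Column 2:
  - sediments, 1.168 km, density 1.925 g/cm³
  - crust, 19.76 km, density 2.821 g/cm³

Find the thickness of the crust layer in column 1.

Take the compensation level at the base of the deeper column (depth z_c below the surface of column 1) and equate Σ ρ_i t_i down to z_c; mantle fills any gap and the z_c terms cancel.
Column 1: x×2.657 + (z_c − 0 − x)×3.351
Column 2: 3.802×0 + 1.168×1.925 + 19.76×2.821 + (z_c − 3.802 − 20.928)×3.351
The z_c×3.351 term appears on both sides and cancels. Collect the known terms of each column as K = Σ(ρt)_known − 3.351 × (depth of known layers): K_1 = 0 − 3.351×0 = 0; K_2 = 57.99136 − 3.351×(3.802 + 20.928) = −24.87887.
Balance: K_1 − x×(3.351 − 2.657) = K_2, so x = (K_1 − K_2)/(3.351 − 2.657) = 24.8789/0.694 = 35.8 km.

35.8 km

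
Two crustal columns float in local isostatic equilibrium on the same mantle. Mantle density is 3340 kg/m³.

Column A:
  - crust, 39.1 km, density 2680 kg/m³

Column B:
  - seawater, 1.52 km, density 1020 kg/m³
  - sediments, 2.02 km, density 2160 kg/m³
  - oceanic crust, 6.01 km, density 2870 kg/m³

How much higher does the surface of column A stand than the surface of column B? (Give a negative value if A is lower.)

For any compensation level in the mantle, the mantle terms cancel and isostasy reduces to e = (Σt_A − Σt_B) − (Σ(ρt)_A − Σ(ρt)_B) / ρ_m.
Σt_A = 39.1 km; Σt_B = 9.55 km; Σ(ρt)_A = 104788; Σ(ρt)_B = 23162.3 (in km·kg/m³).
e = (39.1 − 9.55) − (104788 − 23162.3) / 3340 = 5.11 km.

5.11 km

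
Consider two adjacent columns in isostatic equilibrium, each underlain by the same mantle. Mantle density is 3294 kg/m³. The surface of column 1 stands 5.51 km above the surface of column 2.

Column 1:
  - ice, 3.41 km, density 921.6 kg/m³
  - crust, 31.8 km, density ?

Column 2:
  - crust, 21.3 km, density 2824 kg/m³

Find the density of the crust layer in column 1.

Take the compensation level at the base of the deeper column (depth z_c below the surface of column 1) and equate Σ ρ_i t_i down to z_c; mantle fills any gap and the z_c terms cancel.
Column 1: 3.41×921.6 + 31.8×ρ + (z_c − 35.21)×3294
Column 2: 5.51×0 + 21.3×2824 + (z_c − 5.51 − 21.3)×3294
The z_c×3294 term appears on both sides and cancels. Collect the known terms of each column as K = Σ(ρt)_known − 3294 × (depth of known layers): K_1 = 3142.656 − 3294×35.21 = −112839.084; K_2 = 60151.2 − 3294×(5.51 + 21.3) = −28160.94.
Balance: K_1 + 31.8×ρ = K_2, so ρ = (K_2 − K_1)/31.8 = 84678.1/31.8 = 2660 kg/m³.

2660 kg/m³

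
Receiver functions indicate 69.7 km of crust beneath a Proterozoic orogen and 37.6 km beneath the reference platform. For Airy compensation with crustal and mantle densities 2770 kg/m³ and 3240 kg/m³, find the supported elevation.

4.66 km

Excess crust Δ = 69.7 km − 37.6 km = 32.1 km, split between elevation h and root r with h + r = Δ.
Airy balance ρ_c h = (ρ_m − ρ_c) r gives r = h ρ_c/(ρ_m − ρ_c), so h (1 + ρ_c/(ρ_m − ρ_c)) = Δ, i.e. h = Δ (ρ_m − ρ_c)/ρ_m.
h = 32.1 km × 470/3240 = 4.66 km.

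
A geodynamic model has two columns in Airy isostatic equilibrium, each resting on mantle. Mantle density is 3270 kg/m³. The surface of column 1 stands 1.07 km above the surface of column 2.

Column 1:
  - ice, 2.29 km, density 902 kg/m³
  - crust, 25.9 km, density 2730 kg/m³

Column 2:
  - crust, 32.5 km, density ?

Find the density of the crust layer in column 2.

Take the compensation level at the base of the deeper column (depth z_c below the surface of column 1) and equate Σ ρ_i t_i down to z_c; mantle fills any gap and the z_c terms cancel.
Column 1: 2.29×902 + 25.9×2730 + (z_c − 28.19)×3270
Column 2: 1.07×0 + 32.5×ρ + (z_c − 1.07 − 32.5)×3270
The z_c×3270 term appears on both sides and cancels. Collect the known terms of each column as K = Σ(ρt)_known − 3270 × (depth of known layers): K_1 = 72772.58 − 3270×28.19 = −19408.72; K_2 = 0 − 3270×(1.07 + 32.5) = −109773.9.
Balance: K_1 = K_2 + 32.5×ρ, so ρ = (K_1 − K_2)/32.5 = 90365.2/32.5 = 2780 kg/m³.

2780 kg/m³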